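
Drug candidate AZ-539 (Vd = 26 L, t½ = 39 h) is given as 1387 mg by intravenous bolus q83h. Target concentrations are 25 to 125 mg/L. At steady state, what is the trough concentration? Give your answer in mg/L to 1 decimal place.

k = ln2/t½ = ln2/39 ≈ 0.017773 h⁻¹; fraction remaining f = e^(−kτ) = e^(−0.017773×83) ≈ 0.2287.
Single-dose peak C₀ = D/Vd = 1387/26 ≈ 53.346 mg/L.
Steady-state trough Cmin,ss = C₀·f/(1−f) ≈ 53.346 × 0.2287/0.7713 ≈ 15.818 mg/L.
Trough 15.8 mg/L vs MEC 25 mg/L: subtherapeutic.

15.8 mg/L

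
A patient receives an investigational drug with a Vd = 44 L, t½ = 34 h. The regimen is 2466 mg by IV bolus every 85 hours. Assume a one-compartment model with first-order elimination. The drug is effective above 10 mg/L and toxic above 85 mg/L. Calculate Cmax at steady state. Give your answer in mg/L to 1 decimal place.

k = ln2/t½ = ln2/34 ≈ 0.020387 h⁻¹; fraction remaining f = e^(−kτ) = e^(−0.020387×85) ≈ 0.1768.
At steady state, accumulation factor R = 1/(1 − e^(−kτ)) ≈ 1.2148.
Single-dose peak C₀ = D/Vd = 2466/44 ≈ 56.045 mg/L.
Steady-state peak Cmax,ss = C₀·R ≈ 56.045 × 1.2148 ≈ 68.083 mg/L.
Peak 68.1 mg/L vs MTC 85 mg/L: below toxic threshold.

68.1 mg/L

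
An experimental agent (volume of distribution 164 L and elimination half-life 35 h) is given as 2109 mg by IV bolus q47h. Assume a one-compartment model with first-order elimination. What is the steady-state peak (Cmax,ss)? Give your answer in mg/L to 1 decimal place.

Over one 47-h interval, 47/35 ≈ 1.3429 half-lives elapse, leaving f ≈ 0.3942 of each dose.
At steady state, accumulation factor R = 1/(1 − e^(−kτ)) ≈ 1.6507.
Single-dose peak C₀ = D/Vd = 2109/164 ≈ 12.860 mg/L.
Cmax,ss = C₀/(1 − f) ≈ 12.860/0.6058 ≈ 21.228 mg/L.

21.2 mg/L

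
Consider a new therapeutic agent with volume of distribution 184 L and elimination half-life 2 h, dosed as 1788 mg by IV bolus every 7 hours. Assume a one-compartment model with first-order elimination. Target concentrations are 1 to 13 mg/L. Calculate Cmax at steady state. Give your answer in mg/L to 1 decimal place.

10.7 mg/L

Over one 7-h interval, 7/2 ≈ 3.5 half-lives elapse, leaving f ≈ 0.0884 of each dose.
Accumulation ratio R = 1/(1 − f) ≈ 1/0.9116 ≈ 1.0970.
Each bolus raises the concentration by D/Vd = 1788/184 ≈ 9.717 mg/L.
Steady-state peak Cmax,ss = C₀·R ≈ 9.717 × 1.0970 ≈ 10.660 mg/L.
Peak 10.7 mg/L vs MTC 13 mg/L: below toxic threshold.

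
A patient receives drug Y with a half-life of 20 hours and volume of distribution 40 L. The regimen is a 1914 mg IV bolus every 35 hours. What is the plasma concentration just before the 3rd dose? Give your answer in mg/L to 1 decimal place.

18.5 mg/L

f = (1/2)^(τ/t½) = (1/2)^(35/20) ≈ 0.2973.
C₀ = D/Vd = 1914/40 ≈ 47.850 mg/L.
Before the 3rd dose, 2 doses have been given. Superposition: Cmin = C₀·(f + f²).
≈ 47.850 × (0.2973 + 0.0884) ≈ 47.850 × 0.3857 ≈ 18.456 mg/L.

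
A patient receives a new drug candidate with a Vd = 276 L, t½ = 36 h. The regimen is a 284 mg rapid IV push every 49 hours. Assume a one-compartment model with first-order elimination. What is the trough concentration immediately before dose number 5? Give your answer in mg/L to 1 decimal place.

0.6 mg/L

f = (1/2)^(τ/t½) = (1/2)^(49/36) ≈ 0.3893.
C₀ = D/Vd = 284/276 ≈ 1.029 mg/L.
Before the 5th dose, 4 doses have been given. Superposition: Cmin = C₀·(f + f² + … + f^4).
≈ 1.029 × (0.3893 + 0.1516 + 0.0590 + 0.0230) ≈ 1.029 × 0.6229 ≈ 0.641 mg/L.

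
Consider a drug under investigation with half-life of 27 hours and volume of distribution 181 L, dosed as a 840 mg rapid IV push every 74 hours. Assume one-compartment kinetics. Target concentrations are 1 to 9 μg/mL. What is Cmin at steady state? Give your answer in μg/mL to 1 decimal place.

Over one 74-h interval, 74/27 ≈ 2.7407 half-lives elapse, leaving f ≈ 0.1496 of each dose.
Accumulation ratio R = 1/(1 − f) ≈ 1/0.8504 ≈ 1.1759.
Single-dose peak C₀ = D/Vd = 840/181 ≈ 4.641 μg/mL.
Steady-state peak Cmax,ss = C₀·R ≈ 4.641 × 1.1759 ≈ 5.457 μg/mL.
One interval later, Cmin,ss = Cmax,ss·e^(−kτ) ≈ 5.457 × 0.1496 ≈ 0.816 μg/mL.
Trough 0.8 μg/mL vs MEC 1 μg/mL: subtherapeutic.

0.8 μg/mL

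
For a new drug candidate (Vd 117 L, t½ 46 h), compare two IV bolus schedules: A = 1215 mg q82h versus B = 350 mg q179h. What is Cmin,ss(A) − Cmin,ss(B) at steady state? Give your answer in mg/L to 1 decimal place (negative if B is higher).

4.0 mg/L

Regimen A: f = (1/2)^(82/46) ≈ 0.2907; Cmin,ss = (1215/117)·f/(1−f) ≈ 4.256 mg/L.
Regimen B: f = (1/2)^(179/46) ≈ 0.0674; Cmin,ss = (350/117)·f/(1−f) ≈ 0.216 mg/L.
Difference ≈ 4.256 − 0.216 ≈ 4.040 mg/L.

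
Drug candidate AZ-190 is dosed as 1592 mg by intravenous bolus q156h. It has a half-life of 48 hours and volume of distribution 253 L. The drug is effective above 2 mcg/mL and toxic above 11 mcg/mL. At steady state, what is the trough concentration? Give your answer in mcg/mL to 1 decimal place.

k = ln2/t½ = ln2/48 ≈ 0.014441 h⁻¹; fraction remaining f = e^(−kτ) = e^(−0.014441×156) ≈ 0.1051.
At steady state, accumulation factor R = 1/(1 − e^(−kτ)) ≈ 1.1174.
Each bolus raises the concentration by D/Vd = 1592/253 ≈ 6.292 mcg/mL.
Steady-state peak Cmax,ss = C₀·R ≈ 6.292 × 1.1174 ≈ 7.031 mcg/mL.
One interval later, Cmin,ss = Cmax,ss·e^(−kτ) ≈ 7.031 × 0.1051 ≈ 0.739 mcg/mL.
Trough 0.7 mcg/mL vs MEC 2 mcg/mL: subtherapeutic.

0.7 mcg/mL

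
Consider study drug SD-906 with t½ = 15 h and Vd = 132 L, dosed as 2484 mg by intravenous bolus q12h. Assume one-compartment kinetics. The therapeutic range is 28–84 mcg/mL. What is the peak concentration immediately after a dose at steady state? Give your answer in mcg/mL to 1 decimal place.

44.2 mcg/mL

k = ln2/t½ = ln2/15 ≈ 0.046210 h⁻¹; fraction remaining f = e^(−kτ) = e^(−0.046210×12) ≈ 0.5743.
At steady state, accumulation factor R = 1/(1 − e^(−kτ)) ≈ 2.3491.
Each bolus raises the concentration by D/Vd = 2484/132 ≈ 18.818 mcg/mL.
Steady-state peak Cmax,ss = C₀·R ≈ 18.818 × 2.3491 ≈ 44.205 mcg/mL.
Peak 44.2 mcg/mL vs MTC 84 mcg/mL: below toxic threshold.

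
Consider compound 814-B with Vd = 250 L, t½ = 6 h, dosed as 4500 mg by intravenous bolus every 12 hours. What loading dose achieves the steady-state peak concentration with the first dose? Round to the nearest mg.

6000 mg

f = (1/2)^(12/6) ≈ 0.250000; accumulation ratio R = 1/(1−f) ≈ 1.33333.
Loading dose to hit Cmax,ss on first dose: D_load = D_maint·R ≈ 4500 × 1.33333 ≈ 5999.98 mg.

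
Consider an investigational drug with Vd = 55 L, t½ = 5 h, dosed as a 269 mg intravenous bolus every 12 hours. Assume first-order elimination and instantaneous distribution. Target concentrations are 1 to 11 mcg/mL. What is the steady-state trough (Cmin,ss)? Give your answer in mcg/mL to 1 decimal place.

τ/t½ = 12/5 ≈ 2.4, so fraction remaining f = (1/2)^(12/5) ≈ 0.1895.
Each bolus raises the concentration by D/Vd = 269/55 ≈ 4.891 mcg/mL.
Steady-state trough Cmin,ss = C₀·f/(1−f) ≈ 4.891 × 0.1895/0.8105 ≈ 1.144 mcg/mL.
Trough 1.1 mcg/mL vs MEC 1 mcg/mL: adequate.

1.1 mcg/mL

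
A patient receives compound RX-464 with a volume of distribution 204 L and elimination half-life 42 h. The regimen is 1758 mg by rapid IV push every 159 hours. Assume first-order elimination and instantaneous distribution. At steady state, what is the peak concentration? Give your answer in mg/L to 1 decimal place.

Over one 159-h interval, 159/42 ≈ 3.7857 half-lives elapse, leaving f ≈ 0.0725 of each dose.
Accumulation ratio R = 1/(1 − f) ≈ 1/0.9275 ≈ 1.0782.
Single-dose peak C₀ = D/Vd = 1758/204 ≈ 8.618 mg/L.
Steady-state peak Cmax,ss = C₀·R ≈ 8.618 × 1.0782 ≈ 9.292 mg/L.

9.3 mg/L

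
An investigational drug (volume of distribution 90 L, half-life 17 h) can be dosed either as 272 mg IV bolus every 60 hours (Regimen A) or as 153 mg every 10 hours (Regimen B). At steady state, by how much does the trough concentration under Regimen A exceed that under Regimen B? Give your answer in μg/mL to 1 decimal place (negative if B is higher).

-3.1 μg/mL

Regimen A: f = (1/2)^(60/17) ≈ 0.0866; Cmin,ss = (272/90)·f/(1−f) ≈ 0.287 μg/mL.
Regimen B: f = (1/2)^(10/17) ≈ 0.6652; Cmin,ss = (153/90)·f/(1−f) ≈ 3.378 μg/mL.
Difference ≈ 0.287 − 3.378 ≈ -3.091 μg/mL.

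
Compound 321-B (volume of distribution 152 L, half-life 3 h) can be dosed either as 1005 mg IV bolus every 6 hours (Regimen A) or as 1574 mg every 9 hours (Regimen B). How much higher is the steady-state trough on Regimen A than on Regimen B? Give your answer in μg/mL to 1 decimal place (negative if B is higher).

0.7 μg/mL

Regimen A: f = (1/2)^(6/3) ≈ 0.2500; Cmin,ss = (1005/152)·f/(1−f) ≈ 2.204 μg/mL.
Regimen B: f = (1/2)^(9/3) ≈ 0.1250; Cmin,ss = (1574/152)·f/(1−f) ≈ 1.479 μg/mL.
Difference ≈ 2.204 − 1.479 ≈ 0.725 μg/mL.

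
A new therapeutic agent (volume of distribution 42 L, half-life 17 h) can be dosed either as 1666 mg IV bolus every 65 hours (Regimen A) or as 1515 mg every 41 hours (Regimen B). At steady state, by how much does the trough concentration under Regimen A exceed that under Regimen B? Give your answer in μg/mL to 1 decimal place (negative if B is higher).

-5.3 μg/mL

Regimen A: f = (1/2)^(65/17) ≈ 0.0706; Cmin,ss = (1666/42)·f/(1−f) ≈ 3.013 μg/mL.
Regimen B: f = (1/2)^(41/17) ≈ 0.1879; Cmin,ss = (1515/42)·f/(1−f) ≈ 8.346 μg/mL.
Difference ≈ 3.013 − 8.346 ≈ -5.333 μg/mL.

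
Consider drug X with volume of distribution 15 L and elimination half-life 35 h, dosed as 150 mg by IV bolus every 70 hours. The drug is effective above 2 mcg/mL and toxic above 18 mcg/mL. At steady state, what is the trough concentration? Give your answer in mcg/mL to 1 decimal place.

3.3 mcg/mL

τ = 70 h = 2 half-lives, so f = (1/2)^2 = 0.25.
Accumulation ratio R = 1/(1 − f) = 1/0.75 = 4/3.
Single-dose peak C₀ = D/Vd = 150/15 = 10 mcg/mL.
Steady-state peak Cmax,ss = C₀·R = 10 × 4/3 ≈ 13.333 mcg/mL.
Steady-state trough Cmin,ss = Cmax,ss·f ≈ 13.333 × 0.25 ≈ 3.333 mcg/mL.
Trough 3.3 mcg/mL vs MEC 2 mcg/mL: adequate.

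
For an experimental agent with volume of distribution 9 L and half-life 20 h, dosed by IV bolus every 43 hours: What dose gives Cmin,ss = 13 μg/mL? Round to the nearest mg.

402 mg

τ/t½ = 43/20 ≈ 2.15, so f = (1/2)^(43/20) ≈ 0.225313.
Cmin,ss = (D/Vd)·f/(1−f), so D = Cmin,ss·Vd·(1−f)/f.
D = 13 × 9 × (1−f)/f ≈ 13 × 9 × 3.43827 ≈ 402.28 mg.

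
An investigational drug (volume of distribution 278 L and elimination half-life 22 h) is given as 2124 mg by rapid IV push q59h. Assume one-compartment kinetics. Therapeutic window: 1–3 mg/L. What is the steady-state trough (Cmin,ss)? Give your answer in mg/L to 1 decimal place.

1.4 mg/L

τ/t½ = 59/22 ≈ 2.6818, so fraction remaining f = (1/2)^(59/22) ≈ 0.1558.
Accumulation ratio R = 1/(1 − f) ≈ 1/0.8442 ≈ 1.1846.
Each bolus raises the concentration by D/Vd = 2124/278 ≈ 7.640 mg/L.
Cmax,ss = C₀/(1 − f) ≈ 7.640/0.8442 ≈ 9.050 mg/L.
One interval later, Cmin,ss = Cmax,ss·e^(−kτ) ≈ 9.050 × 0.1558 ≈ 1.410 mg/L.
Trough 1.4 mg/L vs MEC 1 mg/L: adequate.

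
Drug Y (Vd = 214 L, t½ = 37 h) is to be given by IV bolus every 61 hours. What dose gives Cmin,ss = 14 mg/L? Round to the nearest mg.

τ/t½ = 61/37 ≈ 1.6486, so f = (1/2)^(61/37) ≈ 0.318939.
Cmin,ss = (D/Vd)·f/(1−f), so D = Cmin,ss·Vd·(1−f)/f.
D = 14 × 214 × (1−f)/f ≈ 14 × 214 × 2.13540 ≈ 6397.66 mg.

6398 mg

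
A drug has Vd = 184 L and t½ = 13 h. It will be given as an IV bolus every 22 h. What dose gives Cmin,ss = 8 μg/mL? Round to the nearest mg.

3285 mg

τ/t½ = 22/13 ≈ 1.6923, so f = (1/2)^(22/13) ≈ 0.309432.
Cmin,ss = (D/Vd)·f/(1−f), so D = Cmin,ss·Vd·(1−f)/f.
D = 8 × 184 × (1−f)/f ≈ 8 × 184 × 2.23173 ≈ 3285.11 mg.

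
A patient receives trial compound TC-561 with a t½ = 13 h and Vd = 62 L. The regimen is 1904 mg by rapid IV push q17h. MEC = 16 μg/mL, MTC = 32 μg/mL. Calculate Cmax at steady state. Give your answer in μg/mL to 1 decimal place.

51.5 μg/mL

τ/t½ = 17/13 ≈ 1.3077, so fraction remaining f = (1/2)^(17/13) ≈ 0.4040.
Accumulation ratio R = 1/(1 − f) ≈ 1/0.5960 ≈ 1.6779.
Each bolus raises the concentration by D/Vd = 1904/62 ≈ 30.710 μg/mL.
Steady-state peak Cmax,ss = C₀·R ≈ 30.710 × 1.6779 ≈ 51.528 μg/mL.
Peak 51.5 μg/mL vs MTC 32 μg/mL: exceeds toxic threshold.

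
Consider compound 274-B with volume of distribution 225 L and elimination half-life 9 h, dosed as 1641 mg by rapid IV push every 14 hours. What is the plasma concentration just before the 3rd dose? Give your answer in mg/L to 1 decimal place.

3.3 mg/L

f = (1/2)^(τ/t½) = (1/2)^(14/9) ≈ 0.3402.
C₀ = D/Vd = 1641/225 ≈ 7.293 mg/L.
Before the 3rd dose, 2 doses have been given. Superposition: Cmin = C₀·(f + f²).
≈ 7.293 × (0.3402 + 0.1157) ≈ 7.293 × 0.4559 ≈ 3.325 mg/L.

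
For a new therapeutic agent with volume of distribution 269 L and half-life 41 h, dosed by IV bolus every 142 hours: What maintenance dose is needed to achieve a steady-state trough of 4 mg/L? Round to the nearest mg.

10793 mg

τ/t½ = 142/41 ≈ 3.4634, so f = (1/2)^(142/41) ≈ 0.090658.
Cmin,ss = (D/Vd)·f/(1−f), so D = Cmin,ss·Vd·(1−f)/f.
D = 4 × 269 × (1−f)/f ≈ 4 × 269 × 10.03047 ≈ 10792.79 mg.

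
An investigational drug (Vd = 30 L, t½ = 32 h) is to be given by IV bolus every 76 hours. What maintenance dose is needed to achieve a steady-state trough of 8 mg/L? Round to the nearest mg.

τ/t½ = 76/32 ≈ 2.375, so f = (1/2)^(76/32) ≈ 0.192776.
Cmin,ss = (D/Vd)·f/(1−f), so D = Cmin,ss·Vd·(1−f)/f.
D = 8 × 30 × (1−f)/f ≈ 8 × 30 × 4.18737 ≈ 1004.97 mg.

1005 mg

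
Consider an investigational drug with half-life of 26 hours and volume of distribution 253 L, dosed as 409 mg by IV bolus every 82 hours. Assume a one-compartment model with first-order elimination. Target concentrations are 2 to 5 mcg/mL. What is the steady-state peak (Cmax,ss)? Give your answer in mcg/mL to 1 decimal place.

Over one 82-h interval, 82/26 ≈ 3.1538 half-lives elapse, leaving f ≈ 0.1124 of each dose.
Accumulation ratio R = 1/(1 − f) ≈ 1/0.8876 ≈ 1.1266.
Each bolus raises the concentration by D/Vd = 409/253 ≈ 1.617 mcg/mL.
Steady-state peak Cmax,ss = C₀·R ≈ 1.617 × 1.1266 ≈ 1.822 mcg/mL.
Peak 1.8 mcg/mL vs MTC 5 mcg/mL: below toxic threshold.

1.8 mcg/mL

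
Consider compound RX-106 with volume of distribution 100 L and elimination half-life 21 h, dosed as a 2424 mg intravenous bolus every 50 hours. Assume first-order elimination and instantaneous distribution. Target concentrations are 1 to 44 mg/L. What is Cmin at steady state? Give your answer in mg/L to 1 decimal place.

Over one 50-h interval, 50/21 ≈ 2.381 half-lives elapse, leaving f ≈ 0.1920 of each dose.
Accumulation ratio R = 1/(1 − f) ≈ 1/0.8080 ≈ 1.2376.
Single-dose peak C₀ = D/Vd = 2424/100 ≈ 24.240 mg/L.
Steady-state peak Cmax,ss = C₀·R ≈ 24.240 × 1.2376 ≈ 29.999 mg/L.
Steady-state trough Cmin,ss = Cmax,ss·f ≈ 29.999 × 0.1920 ≈ 5.760 mg/L.
Trough 5.8 mg/L vs MEC 1 mg/L: adequate.

5.8 mg/L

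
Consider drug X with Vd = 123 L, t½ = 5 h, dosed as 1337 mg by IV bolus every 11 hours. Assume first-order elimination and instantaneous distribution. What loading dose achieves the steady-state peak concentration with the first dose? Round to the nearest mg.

f = (1/2)^(11/5) ≈ 0.217638; accumulation ratio R = 1/(1−f) ≈ 1.27818.
Loading dose to hit Cmax,ss on first dose: D_load = D_maint·R ≈ 1337 × 1.27818 ≈ 1708.93 mg.

1709 mg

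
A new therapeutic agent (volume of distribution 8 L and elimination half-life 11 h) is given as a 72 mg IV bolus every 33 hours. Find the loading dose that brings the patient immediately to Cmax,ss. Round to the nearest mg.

82 mg

f = (1/2)^(33/11) ≈ 0.125000; accumulation ratio R = 1/(1−f) ≈ 1.14286.
Loading dose to hit Cmax,ss on first dose: D_load = D_maint·R ≈ 72 × 1.14286 ≈ 82.29 mg.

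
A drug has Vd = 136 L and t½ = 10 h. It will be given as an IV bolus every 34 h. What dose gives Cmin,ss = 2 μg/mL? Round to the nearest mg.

τ/t½ = 34/10 ≈ 3.4, so f = (1/2)^(34/10) ≈ 0.094732.
Cmin,ss = (D/Vd)·f/(1−f), so D = Cmin,ss·Vd·(1−f)/f.
D = 2 × 136 × (1−f)/f ≈ 2 × 136 × 9.55610 ≈ 2599.26 mg.

2599 mg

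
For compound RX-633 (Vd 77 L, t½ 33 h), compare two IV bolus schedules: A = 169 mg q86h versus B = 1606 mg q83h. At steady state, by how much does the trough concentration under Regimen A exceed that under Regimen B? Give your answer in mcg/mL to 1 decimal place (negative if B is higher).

-4.0 mcg/mL

Regimen A: f = (1/2)^(86/33) ≈ 0.1642; Cmin,ss = (169/77)·f/(1−f) ≈ 0.431 mcg/mL.
Regimen B: f = (1/2)^(83/33) ≈ 0.1749; Cmin,ss = (1606/77)·f/(1−f) ≈ 4.421 mcg/mL.
Difference ≈ 0.431 − 4.421 ≈ -3.990 mcg/mL.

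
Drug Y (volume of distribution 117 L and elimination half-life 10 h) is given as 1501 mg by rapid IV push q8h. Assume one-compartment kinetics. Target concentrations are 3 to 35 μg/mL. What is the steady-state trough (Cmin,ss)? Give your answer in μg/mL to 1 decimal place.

17.3 μg/mL

k = ln2/t½ = ln2/10 ≈ 0.069315 h⁻¹; fraction remaining f = e^(−kτ) = e^(−0.069315×8) ≈ 0.5743.
At steady state, accumulation factor R = 1/(1 − e^(−kτ)) ≈ 2.3491.
Single-dose peak C₀ = D/Vd = 1501/117 ≈ 12.829 μg/mL.
Steady-state peak Cmax,ss = C₀·R ≈ 12.829 × 2.3491 ≈ 30.137 μg/mL.
One interval later, Cmin,ss = Cmax,ss·e^(−kτ) ≈ 30.137 × 0.5743 ≈ 17.308 μg/mL.
Trough 17.3 μg/mL vs MEC 3 μg/mL: adequate.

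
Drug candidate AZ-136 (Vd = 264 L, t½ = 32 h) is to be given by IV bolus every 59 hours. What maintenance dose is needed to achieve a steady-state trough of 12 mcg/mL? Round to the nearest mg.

τ/t½ = 59/32 ≈ 1.8438, so f = (1/2)^(59/32) ≈ 0.278597.
Cmin,ss = (D/Vd)·f/(1−f), so D = Cmin,ss·Vd·(1−f)/f.
D = 12 × 264 × (1−f)/f ≈ 12 × 264 × 2.58941 ≈ 8203.25 mg.

8203 mg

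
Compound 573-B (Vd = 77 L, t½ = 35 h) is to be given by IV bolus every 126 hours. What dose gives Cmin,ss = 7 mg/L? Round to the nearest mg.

5997 mg

τ/t½ = 126/35 ≈ 3.6, so f = (1/2)^(126/35) ≈ 0.082469.
Cmin,ss = (D/Vd)·f/(1−f), so D = Cmin,ss·Vd·(1−f)/f.
D = 7 × 77 × (1−f)/f ≈ 7 × 77 × 11.12577 ≈ 5996.79 mg.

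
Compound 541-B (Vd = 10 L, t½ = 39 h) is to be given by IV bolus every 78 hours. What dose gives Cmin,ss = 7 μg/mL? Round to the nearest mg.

τ/t½ = 78/39 ≈ 2, so f = (1/2)^(78/39) ≈ 0.250000.
Cmin,ss = (D/Vd)·f/(1−f), so D = Cmin,ss·Vd·(1−f)/f.
D = 7 × 10 × (1−f)/f ≈ 7 × 10 × 3.00000 ≈ 210.00 mg.

210 mg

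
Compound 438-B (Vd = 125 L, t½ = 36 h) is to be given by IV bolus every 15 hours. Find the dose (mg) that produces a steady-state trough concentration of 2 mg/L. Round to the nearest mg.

84 mg

τ/t½ = 15/36 ≈ 0.41667, so f = (1/2)^(15/36) ≈ 0.749154.
Cmin,ss = (D/Vd)·f/(1−f), so D = Cmin,ss·Vd·(1−f)/f.
D = 2 × 125 × (1−f)/f ≈ 2 × 125 × 0.33484 ≈ 83.71 mg.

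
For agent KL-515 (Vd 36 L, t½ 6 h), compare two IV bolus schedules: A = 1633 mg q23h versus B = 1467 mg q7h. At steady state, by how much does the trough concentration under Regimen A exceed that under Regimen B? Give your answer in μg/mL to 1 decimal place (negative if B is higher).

-29.3 μg/mL

Regimen A: f = (1/2)^(23/6) ≈ 0.0702; Cmin,ss = (1633/36)·f/(1−f) ≈ 3.425 μg/mL.
Regimen B: f = (1/2)^(7/6) ≈ 0.4454; Cmin,ss = (1467/36)·f/(1−f) ≈ 32.726 μg/mL.
Difference ≈ 3.425 − 32.726 ≈ -29.301 μg/mL.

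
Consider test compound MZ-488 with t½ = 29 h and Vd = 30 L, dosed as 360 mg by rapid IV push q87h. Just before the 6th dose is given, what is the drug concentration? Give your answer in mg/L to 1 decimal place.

f = (1/2)^(τ/t½) = (1/2)^(87/29) ≈ 0.1250.
C₀ = D/Vd = 360/30 ≈ 12.000 mg/L.
Before the 6th dose, 5 doses have been given. Superposition: Cmin = C₀·(f + f² + … + f^5).
≈ 12.000 × (0.1250 + 0.0156 + 0.0020 + 0.0002 + 0.0000) ≈ 12.000 × 0.1428 ≈ 1.714 mg/L.

1.7 mg/L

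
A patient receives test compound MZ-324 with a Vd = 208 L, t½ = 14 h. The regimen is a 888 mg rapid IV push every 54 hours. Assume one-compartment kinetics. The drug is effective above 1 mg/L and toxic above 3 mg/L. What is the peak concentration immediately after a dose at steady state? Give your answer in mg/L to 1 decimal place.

Over one 54-h interval, 54/14 ≈ 3.8571 half-lives elapse, leaving f ≈ 0.0690 of each dose.
Accumulation ratio R = 1/(1 − f) ≈ 1/0.9310 ≈ 1.0741.
Each bolus raises the concentration by D/Vd = 888/208 ≈ 4.269 mg/L.
Cmax,ss = C₀/(1 − f) ≈ 4.269/0.9310 ≈ 4.585 mg/L.
Peak 4.6 mg/L vs MTC 3 mg/L: exceeds toxic threshold.

4.6 mg/L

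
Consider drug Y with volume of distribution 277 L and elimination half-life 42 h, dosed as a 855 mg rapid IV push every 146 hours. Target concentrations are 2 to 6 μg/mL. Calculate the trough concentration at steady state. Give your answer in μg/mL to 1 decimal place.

0.3 μg/mL

τ/t½ = 146/42 ≈ 3.4762, so fraction remaining f = (1/2)^(146/42) ≈ 0.0899.
Each bolus raises the concentration by D/Vd = 855/277 ≈ 3.087 μg/mL.
Steady-state trough Cmin,ss = C₀·f/(1−f) ≈ 3.087 × 0.0899/0.9101 ≈ 0.305 μg/mL.
Trough 0.3 μg/mL vs MEC 2 μg/mL: subtherapeutic.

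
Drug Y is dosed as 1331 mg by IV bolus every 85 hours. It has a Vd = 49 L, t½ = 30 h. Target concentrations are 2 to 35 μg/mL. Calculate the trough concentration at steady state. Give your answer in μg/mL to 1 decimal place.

4.4 μg/mL

k = ln2/t½ = ln2/30 ≈ 0.023105 h⁻¹; fraction remaining f = e^(−kτ) = e^(−0.023105×85) ≈ 0.1403.
Accumulation ratio R = 1/(1 − f) ≈ 1/0.8597 ≈ 1.1632.
Each bolus raises the concentration by D/Vd = 1331/49 ≈ 27.163 μg/mL.
Cmax,ss = C₀/(1 − f) ≈ 27.163/0.8597 ≈ 31.596 μg/mL.
One interval later, Cmin,ss = Cmax,ss·e^(−kτ) ≈ 31.596 × 0.1403 ≈ 4.433 μg/mL.
Trough 4.4 μg/mL vs MEC 2 μg/mL: adequate.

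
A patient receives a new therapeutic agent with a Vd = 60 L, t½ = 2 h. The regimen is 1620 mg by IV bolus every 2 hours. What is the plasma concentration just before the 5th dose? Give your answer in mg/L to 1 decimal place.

f = (1/2)^(τ/t½) = (1/2)^(2/2) ≈ 0.5000.
C₀ = D/Vd = 1620/60 ≈ 27.000 mg/L.
Before the 5th dose, 4 doses have been given. Superposition: Cmin = C₀·(f + f² + … + f^4).
≈ 27.000 × (0.5000 + 0.2500 + 0.1250 + 0.0625) ≈ 27.000 × 0.9375 ≈ 25.312 mg/L.

25.3 mg/L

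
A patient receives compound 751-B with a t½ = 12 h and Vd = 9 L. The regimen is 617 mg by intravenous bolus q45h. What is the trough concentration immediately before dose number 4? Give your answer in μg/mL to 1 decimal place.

5.5 μg/mL

f = (1/2)^(τ/t½) = (1/2)^(45/12) ≈ 0.0743.
C₀ = D/Vd = 617/9 ≈ 68.556 μg/mL.
Before the 4th dose, 3 doses have been given. Superposition: Cmin = C₀·(f + f² + … + f^3).
≈ 68.556 × (0.0743 + 0.0055 + 0.0004) ≈ 68.556 × 0.0802 ≈ 5.498 μg/mL.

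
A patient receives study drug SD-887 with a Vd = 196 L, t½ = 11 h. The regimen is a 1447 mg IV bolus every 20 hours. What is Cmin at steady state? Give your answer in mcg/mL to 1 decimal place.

2.9 mcg/mL

τ/t½ = 20/11 ≈ 1.8182, so fraction remaining f = (1/2)^(20/11) ≈ 0.2836.
At steady state, accumulation factor R = 1/(1 − e^(−kτ)) ≈ 1.3959.
Single-dose peak C₀ = D/Vd = 1447/196 ≈ 7.383 mcg/mL.
Cmax,ss = C₀/(1 − f) ≈ 7.383/0.7164 ≈ 10.306 mcg/mL.
One interval later, Cmin,ss = Cmax,ss·e^(−kτ) ≈ 10.306 × 0.2836 ≈ 2.923 mcg/mL.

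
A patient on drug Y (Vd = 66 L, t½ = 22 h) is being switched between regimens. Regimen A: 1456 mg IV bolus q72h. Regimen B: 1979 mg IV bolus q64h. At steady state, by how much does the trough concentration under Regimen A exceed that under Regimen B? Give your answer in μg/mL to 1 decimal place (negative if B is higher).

Regimen A: f = (1/2)^(72/22) ≈ 0.1035; Cmin,ss = (1456/66)·f/(1−f) ≈ 2.547 μg/mL.
Regimen B: f = (1/2)^(64/22) ≈ 0.1331; Cmin,ss = (1979/66)·f/(1−f) ≈ 4.604 μg/mL.
Difference ≈ 2.547 − 4.604 ≈ -2.057 μg/mL.

-2.1 μg/mL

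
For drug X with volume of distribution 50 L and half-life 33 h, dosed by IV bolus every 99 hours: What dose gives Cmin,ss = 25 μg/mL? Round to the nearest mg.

τ/t½ = 99/33 ≈ 3, so f = (1/2)^(99/33) ≈ 0.125000.
Cmin,ss = (D/Vd)·f/(1−f), so D = Cmin,ss·Vd·(1−f)/f.
D = 25 × 50 × (1−f)/f ≈ 25 × 50 × 7.00000 ≈ 8750.00 mg.

8750 mg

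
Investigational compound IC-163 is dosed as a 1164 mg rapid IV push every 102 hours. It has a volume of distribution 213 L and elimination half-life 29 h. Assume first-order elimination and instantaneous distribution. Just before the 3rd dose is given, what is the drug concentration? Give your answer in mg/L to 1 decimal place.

f = (1/2)^(τ/t½) = (1/2)^(102/29) ≈ 0.0873.
C₀ = D/Vd = 1164/213 ≈ 5.465 mg/L.
Before the 3rd dose, 2 doses have been given. Superposition: Cmin = C₀·(f + f²).
≈ 5.465 × (0.0873 + 0.0076) ≈ 5.465 × 0.0949 ≈ 0.519 mg/L.

0.5 mg/L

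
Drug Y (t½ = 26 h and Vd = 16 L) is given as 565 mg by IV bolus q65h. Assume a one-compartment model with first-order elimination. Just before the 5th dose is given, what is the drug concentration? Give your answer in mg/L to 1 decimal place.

7.6 mg/L

f = (1/2)^(τ/t½) = (1/2)^(65/26) ≈ 0.1768.
C₀ = D/Vd = 565/16 ≈ 35.312 mg/L.
Before the 5th dose, 4 doses have been given. Superposition: Cmin = C₀·(f + f² + … + f^4).
≈ 35.312 × (0.1768 + 0.0313 + 0.0055 + 0.0010) ≈ 35.312 × 0.2146 ≈ 7.578 mg/L.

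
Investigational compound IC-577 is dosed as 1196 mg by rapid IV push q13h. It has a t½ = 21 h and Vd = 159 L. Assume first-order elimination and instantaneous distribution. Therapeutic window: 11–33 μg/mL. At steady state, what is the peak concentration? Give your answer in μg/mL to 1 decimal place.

Over one 13-h interval, 13/21 ≈ 0.61905 half-lives elapse, leaving f ≈ 0.6511 of each dose.
At steady state, accumulation factor R = 1/(1 − e^(−kτ)) ≈ 2.8662.
Each bolus raises the concentration by D/Vd = 1196/159 ≈ 7.522 μg/mL.
Cmax,ss = C₀/(1 − f) ≈ 7.522/0.3489 ≈ 21.559 μg/mL.
Peak 21.6 μg/mL vs MTC 33 μg/mL: below toxic threshold.

21.6 μg/mL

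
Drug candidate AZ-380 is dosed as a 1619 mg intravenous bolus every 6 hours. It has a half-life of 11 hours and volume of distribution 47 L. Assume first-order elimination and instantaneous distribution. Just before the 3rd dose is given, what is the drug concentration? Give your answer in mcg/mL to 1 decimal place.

39.8 mcg/mL

f = (1/2)^(τ/t½) = (1/2)^(6/11) ≈ 0.6852.
C₀ = D/Vd = 1619/47 ≈ 34.447 mcg/mL.
Before the 3rd dose, 2 doses have been given. Superposition: Cmin = C₀·(f + f²).
≈ 34.447 × (0.6852 + 0.4695) ≈ 34.447 × 1.1547 ≈ 39.776 mcg/mL.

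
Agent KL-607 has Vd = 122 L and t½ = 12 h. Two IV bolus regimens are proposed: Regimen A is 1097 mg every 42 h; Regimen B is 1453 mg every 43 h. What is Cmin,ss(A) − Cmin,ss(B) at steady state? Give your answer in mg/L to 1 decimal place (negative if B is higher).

Regimen A: f = (1/2)^(42/12) ≈ 0.0884; Cmin,ss = (1097/122)·f/(1−f) ≈ 0.872 mg/L.
Regimen B: f = (1/2)^(43/12) ≈ 0.0834; Cmin,ss = (1453/122)·f/(1−f) ≈ 1.084 mg/L.
Difference ≈ 0.872 − 1.084 ≈ -0.212 mg/L.

-0.2 mg/L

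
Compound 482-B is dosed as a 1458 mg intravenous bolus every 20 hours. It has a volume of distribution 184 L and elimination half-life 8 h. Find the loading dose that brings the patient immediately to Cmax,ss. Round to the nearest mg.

1771 mg

f = (1/2)^(20/8) ≈ 0.176777; accumulation ratio R = 1/(1−f) ≈ 1.21474.
Loading dose to hit Cmax,ss on first dose: D_load = D_maint·R ≈ 1458 × 1.21474 ≈ 1771.09 mg.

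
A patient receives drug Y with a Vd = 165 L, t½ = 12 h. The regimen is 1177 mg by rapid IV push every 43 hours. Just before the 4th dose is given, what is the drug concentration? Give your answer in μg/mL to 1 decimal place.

f = (1/2)^(τ/t½) = (1/2)^(43/12) ≈ 0.0834.
C₀ = D/Vd = 1177/165 ≈ 7.133 μg/mL.
Before the 4th dose, 3 doses have been given. Superposition: Cmin = C₀·(f + f² + … + f^3).
≈ 7.133 × (0.0834 + 0.0070 + 0.0006) ≈ 7.133 × 0.0910 ≈ 0.649 μg/mL.

0.6 μg/mL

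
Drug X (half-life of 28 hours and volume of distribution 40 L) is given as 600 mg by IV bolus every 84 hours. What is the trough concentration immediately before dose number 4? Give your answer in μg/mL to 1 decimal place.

2.1 μg/mL

f = (1/2)^(τ/t½) = (1/2)^(84/28) ≈ 0.1250.
C₀ = D/Vd = 600/40 ≈ 15.000 μg/mL.
Before the 4th dose, 3 doses have been given. Superposition: Cmin = C₀·(f + f² + … + f^3).
≈ 15.000 × (0.1250 + 0.0156 + 0.0020) ≈ 15.000 × 0.1426 ≈ 2.139 μg/mL.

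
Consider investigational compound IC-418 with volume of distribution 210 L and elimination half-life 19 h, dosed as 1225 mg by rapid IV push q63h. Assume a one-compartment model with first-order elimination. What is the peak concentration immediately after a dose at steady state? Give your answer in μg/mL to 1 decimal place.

k = ln2/t½ = ln2/19 ≈ 0.036481 h⁻¹; fraction remaining f = e^(−kτ) = e^(−0.036481×63) ≈ 0.1004.
At steady state, accumulation factor R = 1/(1 − e^(−kτ)) ≈ 1.1116.
Single-dose peak C₀ = D/Vd = 1225/210 ≈ 5.833 μg/mL.
Steady-state peak Cmax,ss = C₀·R ≈ 5.833 × 1.1116 ≈ 6.484 μg/mL.

6.5 μg/mL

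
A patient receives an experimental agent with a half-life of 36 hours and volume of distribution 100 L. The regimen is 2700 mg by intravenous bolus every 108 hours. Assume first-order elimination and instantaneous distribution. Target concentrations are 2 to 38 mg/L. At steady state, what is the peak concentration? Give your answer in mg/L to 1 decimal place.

τ = 108 h = 3 half-lives, so f = (1/2)^3 = 0.125.
Accumulation ratio R = 1/(1 − f) = 1/0.875 = 8/7.
Single-dose peak C₀ = D/Vd = 2700/100 = 27 mg/L.
Steady-state peak Cmax,ss = C₀·R = 27 × 8/7 ≈ 30.857 mg/L.
Peak 30.9 mg/L vs MTC 38 mg/L: below toxic threshold.

30.9 mg/L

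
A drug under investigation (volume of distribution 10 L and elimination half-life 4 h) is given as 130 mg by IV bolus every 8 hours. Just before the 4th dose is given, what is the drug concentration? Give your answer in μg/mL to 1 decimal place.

f = (1/2)^(τ/t½) = (1/2)^(8/4) ≈ 0.2500.
C₀ = D/Vd = 130/10 ≈ 13.000 μg/mL.
Before the 4th dose, 3 doses have been given. Superposition: Cmin = C₀·(f + f² + … + f^3).
≈ 13.000 × (0.2500 + 0.0625 + 0.0156) ≈ 13.000 × 0.3281 ≈ 4.265 μg/mL.

4.3 μg/mL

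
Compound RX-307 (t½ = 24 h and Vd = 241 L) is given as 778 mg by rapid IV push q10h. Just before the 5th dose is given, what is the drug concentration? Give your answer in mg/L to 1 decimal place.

6.6 mg/L

f = (1/2)^(τ/t½) = (1/2)^(10/24) ≈ 0.7492.
C₀ = D/Vd = 778/241 ≈ 3.228 mg/L.
Before the 5th dose, 4 doses have been given. Superposition: Cmin = C₀·(f + f² + … + f^4).
≈ 3.228 × (0.7492 + 0.5613 + 0.4205 + 0.3151) ≈ 3.228 × 2.0461 ≈ 6.605 mg/L.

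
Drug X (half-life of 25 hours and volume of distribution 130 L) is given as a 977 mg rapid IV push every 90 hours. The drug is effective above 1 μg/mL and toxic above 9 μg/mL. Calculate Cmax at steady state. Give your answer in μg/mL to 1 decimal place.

8.2 μg/mL

Over one 90-h interval, 90/25 ≈ 3.6 half-lives elapse, leaving f ≈ 0.0825 of each dose.
At steady state, accumulation factor R = 1/(1 − e^(−kτ)) ≈ 1.0899.
Each bolus raises the concentration by D/Vd = 977/130 ≈ 7.515 μg/mL.
Steady-state peak Cmax,ss = C₀·R ≈ 7.515 × 1.0899 ≈ 8.191 μg/mL.
Peak 8.2 μg/mL vs MTC 9 μg/mL: below toxic threshold.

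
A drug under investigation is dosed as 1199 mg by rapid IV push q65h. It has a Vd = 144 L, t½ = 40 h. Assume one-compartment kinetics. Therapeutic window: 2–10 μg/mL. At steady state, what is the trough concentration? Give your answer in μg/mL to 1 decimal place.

τ/t½ = 65/40 ≈ 1.625, so fraction remaining f = (1/2)^(65/40) ≈ 0.3242.
Accumulation ratio R = 1/(1 − f) ≈ 1/0.6758 ≈ 1.4797.
Each bolus raises the concentration by D/Vd = 1199/144 ≈ 8.326 μg/mL.
Steady-state peak Cmax,ss = C₀·R ≈ 8.326 × 1.4797 ≈ 12.320 μg/mL.
One interval later, Cmin,ss = Cmax,ss·e^(−kτ) ≈ 12.320 × 0.3242 ≈ 3.994 μg/mL.
Trough 4.0 μg/mL vs MEC 2 μg/mL: adequate.

4.0 μg/mL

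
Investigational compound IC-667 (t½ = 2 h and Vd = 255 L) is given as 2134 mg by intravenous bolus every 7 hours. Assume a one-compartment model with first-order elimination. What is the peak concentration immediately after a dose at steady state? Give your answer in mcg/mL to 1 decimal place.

τ/t½ = 7/2 ≈ 3.5, so fraction remaining f = (1/2)^(7/2) ≈ 0.0884.
Accumulation ratio R = 1/(1 − f) ≈ 1/0.9116 ≈ 1.0970.
Single-dose peak C₀ = D/Vd = 2134/255 ≈ 8.369 mcg/mL.
Steady-state peak Cmax,ss = C₀·R ≈ 8.369 × 1.0970 ≈ 9.181 mcg/mL.

9.2 mcg/mL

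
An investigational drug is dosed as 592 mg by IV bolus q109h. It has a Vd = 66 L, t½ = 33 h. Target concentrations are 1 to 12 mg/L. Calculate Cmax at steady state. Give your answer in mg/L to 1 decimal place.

10.0 mg/L

k = ln2/t½ = ln2/33 ≈ 0.021004 h⁻¹; fraction remaining f = e^(−kτ) = e^(−0.021004×109) ≈ 0.1013.
Accumulation ratio R = 1/(1 − f) ≈ 1/0.8987 ≈ 1.1127.
Single-dose peak C₀ = D/Vd = 592/66 ≈ 8.970 mg/L.
Steady-state peak Cmax,ss = C₀·R ≈ 8.970 × 1.1127 ≈ 9.981 mg/L.
Peak 10.0 mg/L vs MTC 12 mg/L: below toxic threshold.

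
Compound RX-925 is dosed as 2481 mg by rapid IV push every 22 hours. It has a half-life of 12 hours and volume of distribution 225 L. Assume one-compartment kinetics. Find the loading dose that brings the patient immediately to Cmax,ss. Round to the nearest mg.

f = (1/2)^(22/12) ≈ 0.280616; accumulation ratio R = 1/(1−f) ≈ 1.39008.
Loading dose to hit Cmax,ss on first dose: D_load = D_maint·R ≈ 2481 × 1.39008 ≈ 3448.79 mg.

3449 mg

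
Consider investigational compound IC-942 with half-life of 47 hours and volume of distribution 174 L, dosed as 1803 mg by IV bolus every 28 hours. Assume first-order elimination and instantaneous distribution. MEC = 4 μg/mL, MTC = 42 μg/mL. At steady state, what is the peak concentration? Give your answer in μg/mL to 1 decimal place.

30.6 μg/mL

k = ln2/t½ = ln2/47 ≈ 0.014748 h⁻¹; fraction remaining f = e^(−kτ) = e^(−0.014748×28) ≈ 0.6617.
Accumulation ratio R = 1/(1 − f) ≈ 1/0.3383 ≈ 2.9560.
Each bolus raises the concentration by D/Vd = 1803/174 ≈ 10.362 μg/mL.
Cmax,ss = C₀/(1 − f) ≈ 10.362/0.3383 ≈ 30.630 μg/mL.
Peak 30.6 μg/mL vs MTC 42 μg/mL: below toxic threshold.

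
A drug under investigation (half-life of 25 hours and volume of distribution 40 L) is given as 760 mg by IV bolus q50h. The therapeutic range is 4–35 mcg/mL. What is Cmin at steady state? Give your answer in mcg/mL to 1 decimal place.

6.3 mcg/mL

The dosing interval is 2 half-lives, so f = 2^(−2) = 0.25.
Accumulation ratio R = 1/(1 − f) = 1/0.75 = 4/3.
Single-dose peak C₀ = D/Vd = 760/40 = 19 mcg/mL.
Steady-state peak Cmax,ss = C₀·R = 19 × 4/3 ≈ 25.333 mcg/mL.
Steady-state trough Cmin,ss = Cmax,ss·f ≈ 25.333 × 0.25 ≈ 6.333 mcg/mL.
Trough 6.3 mcg/mL vs MEC 4 mcg/mL: adequate.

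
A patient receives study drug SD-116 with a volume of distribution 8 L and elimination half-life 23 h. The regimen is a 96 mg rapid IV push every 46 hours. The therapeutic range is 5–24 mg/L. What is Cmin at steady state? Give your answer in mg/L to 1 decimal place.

4.0 mg/L

τ = 46 h = 2 half-lives, so f = (1/2)^2 = 0.25.
At steady state, R = 1/(1 − 0.25) = 4/3.
Single-dose peak C₀ = D/Vd = 96/8 = 12 mg/L.
Steady-state peak Cmax,ss = C₀·R = 12 × 4/3 ≈ 16.000 mg/L.
Steady-state trough Cmin,ss = Cmax,ss·f ≈ 16.000 × 0.25 ≈ 4.000 mg/L.
Trough 4.0 mg/L vs MEC 5 mg/L: subtherapeutic.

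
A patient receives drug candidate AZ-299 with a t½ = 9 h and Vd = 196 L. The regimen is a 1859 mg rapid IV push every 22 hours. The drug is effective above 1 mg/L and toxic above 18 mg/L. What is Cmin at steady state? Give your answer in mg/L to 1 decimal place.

2.1 mg/L

Over one 22-h interval, 22/9 ≈ 2.4444 half-lives elapse, leaving f ≈ 0.1837 of each dose.
Accumulation ratio R = 1/(1 − f) ≈ 1/0.8163 ≈ 1.2250.
Single-dose peak C₀ = D/Vd = 1859/196 ≈ 9.485 mg/L.
Steady-state peak Cmax,ss = C₀·R ≈ 9.485 × 1.2250 ≈ 11.619 mg/L.
Steady-state trough Cmin,ss = Cmax,ss·f ≈ 11.619 × 0.1837 ≈ 2.134 mg/L.
Trough 2.1 mg/L vs MEC 1 mg/L: adequate.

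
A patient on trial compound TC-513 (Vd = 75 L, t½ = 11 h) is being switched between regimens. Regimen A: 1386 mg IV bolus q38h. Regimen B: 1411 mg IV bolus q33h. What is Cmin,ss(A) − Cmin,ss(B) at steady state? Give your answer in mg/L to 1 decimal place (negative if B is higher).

-0.8 mg/L

Regimen A: f = (1/2)^(38/11) ≈ 0.0912; Cmin,ss = (1386/75)·f/(1−f) ≈ 1.855 mg/L.
Regimen B: f = (1/2)^(33/11) ≈ 0.1250; Cmin,ss = (1411/75)·f/(1−f) ≈ 2.688 mg/L.
Difference ≈ 1.855 − 2.688 ≈ -0.833 mg/L.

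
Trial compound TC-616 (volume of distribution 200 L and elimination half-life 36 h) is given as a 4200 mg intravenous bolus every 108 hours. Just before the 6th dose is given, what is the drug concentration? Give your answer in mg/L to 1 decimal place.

f = (1/2)^(τ/t½) = (1/2)^(108/36) ≈ 0.1250.
C₀ = D/Vd = 4200/200 ≈ 21.000 mg/L.
Before the 6th dose, 5 doses have been given. Superposition: Cmin = C₀·(f + f² + … + f^5).
≈ 21.000 × (0.1250 + 0.0156 + 0.0020 + 0.0002 + 0.0000) ≈ 21.000 × 0.1428 ≈ 2.999 mg/L.

3.0 mg/L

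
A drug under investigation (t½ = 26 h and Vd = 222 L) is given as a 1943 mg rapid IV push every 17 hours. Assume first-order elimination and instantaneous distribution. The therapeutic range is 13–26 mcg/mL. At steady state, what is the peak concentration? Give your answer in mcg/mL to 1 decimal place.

24.0 mcg/mL

Over one 17-h interval, 17/26 ≈ 0.65385 half-lives elapse, leaving f ≈ 0.6356 of each dose.
At steady state, accumulation factor R = 1/(1 − e^(−kτ)) ≈ 2.7442.
Each bolus raises the concentration by D/Vd = 1943/222 ≈ 8.752 mcg/mL.
Cmax,ss = C₀/(1 − f) ≈ 8.752/0.3644 ≈ 24.018 mcg/mL.
Peak 24.0 mcg/mL vs MTC 26 mcg/mL: below toxic threshold.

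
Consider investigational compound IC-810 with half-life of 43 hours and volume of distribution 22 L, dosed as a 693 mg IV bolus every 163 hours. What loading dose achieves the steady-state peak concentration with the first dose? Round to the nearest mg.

f = (1/2)^(163/43) ≈ 0.072258; accumulation ratio R = 1/(1−f) ≈ 1.07789.
Loading dose to hit Cmax,ss on first dose: D_load = D_maint·R ≈ 693 × 1.07789 ≈ 746.98 mg.

747 mg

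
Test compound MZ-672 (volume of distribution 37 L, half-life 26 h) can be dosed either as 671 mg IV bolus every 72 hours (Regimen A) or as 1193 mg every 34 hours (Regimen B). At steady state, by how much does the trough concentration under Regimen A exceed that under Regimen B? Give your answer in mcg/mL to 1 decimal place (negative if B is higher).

Regimen A: f = (1/2)^(72/26) ≈ 0.1467; Cmin,ss = (671/37)·f/(1−f) ≈ 3.118 mcg/mL.
Regimen B: f = (1/2)^(34/26) ≈ 0.4040; Cmin,ss = (1193/37)·f/(1−f) ≈ 21.856 mcg/mL.
Difference ≈ 3.118 − 21.856 ≈ -18.738 mcg/mL.

-18.7 mcg/mL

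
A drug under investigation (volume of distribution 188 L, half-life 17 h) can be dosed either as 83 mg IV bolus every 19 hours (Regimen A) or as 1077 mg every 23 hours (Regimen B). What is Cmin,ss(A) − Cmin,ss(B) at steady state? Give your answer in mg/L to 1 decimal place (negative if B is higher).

Regimen A: f = (1/2)^(19/17) ≈ 0.4608; Cmin,ss = (83/188)·f/(1−f) ≈ 0.377 mg/L.
Regimen B: f = (1/2)^(23/17) ≈ 0.3915; Cmin,ss = (1077/188)·f/(1−f) ≈ 3.686 mg/L.
Difference ≈ 0.377 − 3.686 ≈ -3.309 mg/L.

-3.3 mg/L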